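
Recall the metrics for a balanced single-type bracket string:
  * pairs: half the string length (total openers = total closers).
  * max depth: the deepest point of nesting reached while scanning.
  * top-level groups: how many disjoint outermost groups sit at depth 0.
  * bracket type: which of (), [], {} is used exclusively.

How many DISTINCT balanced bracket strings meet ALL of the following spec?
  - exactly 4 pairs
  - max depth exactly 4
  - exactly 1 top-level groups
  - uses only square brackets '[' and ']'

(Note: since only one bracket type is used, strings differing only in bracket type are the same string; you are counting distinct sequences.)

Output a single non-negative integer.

Spec: pairs=4 depth=4 groups=1
Count(depth <= 4) = 5
Count(depth <= 3) = 4
Count(depth == 4) = 5 - 4 = 1

Answer: 1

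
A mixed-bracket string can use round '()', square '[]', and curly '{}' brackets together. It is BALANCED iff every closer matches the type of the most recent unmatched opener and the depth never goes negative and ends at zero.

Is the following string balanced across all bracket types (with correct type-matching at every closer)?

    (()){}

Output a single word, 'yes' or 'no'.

pos 0: push '('; stack = (
pos 1: push '('; stack = ((
pos 2: ')' matches '('; pop; stack = (
pos 3: ')' matches '('; pop; stack = (empty)
pos 4: push '{'; stack = {
pos 5: '}' matches '{'; pop; stack = (empty)
end: stack empty → VALID
Verdict: properly nested → yes

Answer: yes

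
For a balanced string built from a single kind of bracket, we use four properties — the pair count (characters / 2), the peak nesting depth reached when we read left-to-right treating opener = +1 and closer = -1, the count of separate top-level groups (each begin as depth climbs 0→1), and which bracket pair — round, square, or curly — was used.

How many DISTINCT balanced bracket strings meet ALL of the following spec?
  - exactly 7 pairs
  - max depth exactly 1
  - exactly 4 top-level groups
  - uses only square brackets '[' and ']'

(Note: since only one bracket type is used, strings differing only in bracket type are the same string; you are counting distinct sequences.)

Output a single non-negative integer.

Spec: pairs=7 depth=1 groups=4
Count(depth <= 1) = 0
Count(depth <= 0) = 0
Count(depth == 1) = 0 - 0 = 0

Answer: 0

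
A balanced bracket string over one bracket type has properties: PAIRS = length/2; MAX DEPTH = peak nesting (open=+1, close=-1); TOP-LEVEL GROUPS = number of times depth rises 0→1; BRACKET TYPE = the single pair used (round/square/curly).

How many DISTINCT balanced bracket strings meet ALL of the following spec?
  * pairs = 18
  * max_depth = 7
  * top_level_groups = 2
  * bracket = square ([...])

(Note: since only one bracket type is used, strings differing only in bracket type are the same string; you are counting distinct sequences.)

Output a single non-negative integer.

Answer: 28463453

Derivation:
Spec: pairs=18 depth=7 groups=2
Count(depth <= 7) = 99503488
Count(depth <= 6) = 71040035
Count(depth == 7) = 99503488 - 71040035 = 28463453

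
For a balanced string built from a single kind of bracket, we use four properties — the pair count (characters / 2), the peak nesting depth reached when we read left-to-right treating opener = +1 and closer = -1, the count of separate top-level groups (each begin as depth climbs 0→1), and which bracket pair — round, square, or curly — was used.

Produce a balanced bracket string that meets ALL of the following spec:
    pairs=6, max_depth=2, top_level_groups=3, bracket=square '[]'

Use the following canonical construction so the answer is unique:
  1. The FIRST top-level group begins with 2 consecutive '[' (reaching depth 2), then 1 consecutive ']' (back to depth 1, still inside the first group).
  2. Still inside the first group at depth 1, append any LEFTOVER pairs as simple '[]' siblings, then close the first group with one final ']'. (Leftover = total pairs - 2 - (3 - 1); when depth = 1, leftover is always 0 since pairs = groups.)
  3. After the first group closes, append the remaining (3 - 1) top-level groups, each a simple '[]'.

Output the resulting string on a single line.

Spec: pairs=6 depth=2 groups=3
Leftover pairs = 6 - 2 - (3-1) = 2
First group: deep chain of depth 2 + 2 sibling pairs
Remaining 2 groups: simple '[]' each

Answer: [[][][]][][]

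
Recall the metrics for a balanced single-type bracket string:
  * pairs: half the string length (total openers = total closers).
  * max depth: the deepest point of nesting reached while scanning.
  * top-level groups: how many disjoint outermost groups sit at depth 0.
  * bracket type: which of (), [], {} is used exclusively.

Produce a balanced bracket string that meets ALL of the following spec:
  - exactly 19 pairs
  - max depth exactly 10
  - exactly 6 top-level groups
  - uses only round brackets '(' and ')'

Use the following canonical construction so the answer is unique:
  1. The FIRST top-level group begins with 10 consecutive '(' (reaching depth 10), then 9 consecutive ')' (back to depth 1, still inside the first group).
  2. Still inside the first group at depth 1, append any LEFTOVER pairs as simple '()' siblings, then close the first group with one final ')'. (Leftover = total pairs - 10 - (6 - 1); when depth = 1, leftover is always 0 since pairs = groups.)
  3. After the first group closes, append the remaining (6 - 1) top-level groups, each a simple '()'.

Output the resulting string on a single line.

Answer: (((((((((()))))))))()()()())()()()()()

Derivation:
Spec: pairs=19 depth=10 groups=6
Leftover pairs = 19 - 10 - (6-1) = 4
First group: deep chain of depth 10 + 4 sibling pairs
Remaining 5 groups: simple '()' each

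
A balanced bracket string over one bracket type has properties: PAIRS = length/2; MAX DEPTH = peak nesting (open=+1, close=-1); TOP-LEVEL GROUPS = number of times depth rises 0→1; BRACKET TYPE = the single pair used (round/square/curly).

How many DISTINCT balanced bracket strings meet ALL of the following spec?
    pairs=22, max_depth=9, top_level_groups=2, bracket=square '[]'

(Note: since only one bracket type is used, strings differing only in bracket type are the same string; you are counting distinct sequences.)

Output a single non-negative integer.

Answer: 2866394385

Derivation:
Spec: pairs=22 depth=9 groups=2
Count(depth <= 9) = 21931054208
Count(depth <= 8) = 19064659823
Count(depth == 9) = 21931054208 - 19064659823 = 2866394385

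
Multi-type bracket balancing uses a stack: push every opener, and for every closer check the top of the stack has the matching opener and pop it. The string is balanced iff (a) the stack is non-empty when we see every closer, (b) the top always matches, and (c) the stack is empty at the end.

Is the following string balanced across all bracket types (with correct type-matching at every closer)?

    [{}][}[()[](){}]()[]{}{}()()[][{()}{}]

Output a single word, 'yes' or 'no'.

pos 0: push '['; stack = [
pos 1: push '{'; stack = [{
pos 2: '}' matches '{'; pop; stack = [
pos 3: ']' matches '['; pop; stack = (empty)
pos 4: push '['; stack = [
pos 5: saw closer '}' but top of stack is '[' (expected ']') → INVALID
Verdict: type mismatch at position 5: '}' closes '[' → no

Answer: no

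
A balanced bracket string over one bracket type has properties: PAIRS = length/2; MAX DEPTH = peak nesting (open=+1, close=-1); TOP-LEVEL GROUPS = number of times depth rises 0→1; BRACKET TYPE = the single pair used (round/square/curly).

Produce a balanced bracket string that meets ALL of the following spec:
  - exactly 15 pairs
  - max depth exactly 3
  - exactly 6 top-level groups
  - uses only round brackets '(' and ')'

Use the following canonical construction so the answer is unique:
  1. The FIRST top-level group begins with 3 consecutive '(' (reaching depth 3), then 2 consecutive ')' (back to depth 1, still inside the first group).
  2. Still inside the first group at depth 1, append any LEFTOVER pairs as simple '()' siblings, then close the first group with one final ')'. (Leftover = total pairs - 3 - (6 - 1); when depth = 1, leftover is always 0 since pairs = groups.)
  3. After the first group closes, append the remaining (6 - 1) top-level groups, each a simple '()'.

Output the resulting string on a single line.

Spec: pairs=15 depth=3 groups=6
Leftover pairs = 15 - 3 - (6-1) = 7
First group: deep chain of depth 3 + 7 sibling pairs
Remaining 5 groups: simple '()' each

Answer: ((())()()()()()()())()()()()()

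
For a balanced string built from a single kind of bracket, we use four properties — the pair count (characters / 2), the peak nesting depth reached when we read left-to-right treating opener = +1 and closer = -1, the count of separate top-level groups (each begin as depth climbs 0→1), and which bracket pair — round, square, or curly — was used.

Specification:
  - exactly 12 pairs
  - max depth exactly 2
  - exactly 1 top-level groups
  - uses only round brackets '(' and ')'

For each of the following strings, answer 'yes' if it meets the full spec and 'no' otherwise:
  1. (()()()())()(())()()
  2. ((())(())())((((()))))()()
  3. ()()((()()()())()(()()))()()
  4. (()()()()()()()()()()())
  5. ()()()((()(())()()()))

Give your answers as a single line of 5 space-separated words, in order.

String 1 '(()()()())()(())()()': depth seq [1 2 1 2 1 2 1 2 1 0 1 0 1 2 1 0 1 0 1 0]
  -> pairs=10 depth=2 groups=5 -> no
String 2 '((())(())())((((()))))()()': depth seq [1 2 3 2 1 2 3 2 1 2 1 0 1 2 3 4 5 4 3 2 1 0 1 0 1 0]
  -> pairs=13 depth=5 groups=4 -> no
String 3 '()()((()()()())()(()()))()()': depth seq [1 0 1 0 1 2 3 2 3 2 3 2 3 2 1 2 1 2 3 2 3 2 1 0 1 0 1 0]
  -> pairs=14 depth=3 groups=5 -> no
String 4 '(()()()()()()()()()()())': depth seq [1 2 1 2 1 2 1 2 1 2 1 2 1 2 1 2 1 2 1 2 1 2 1 0]
  -> pairs=12 depth=2 groups=1 -> yes
String 5 '()()()((()(())()()()))': depth seq [1 0 1 0 1 0 1 2 3 2 3 4 3 2 3 2 3 2 3 2 1 0]
  -> pairs=11 depth=4 groups=4 -> no

Answer: no no no yes no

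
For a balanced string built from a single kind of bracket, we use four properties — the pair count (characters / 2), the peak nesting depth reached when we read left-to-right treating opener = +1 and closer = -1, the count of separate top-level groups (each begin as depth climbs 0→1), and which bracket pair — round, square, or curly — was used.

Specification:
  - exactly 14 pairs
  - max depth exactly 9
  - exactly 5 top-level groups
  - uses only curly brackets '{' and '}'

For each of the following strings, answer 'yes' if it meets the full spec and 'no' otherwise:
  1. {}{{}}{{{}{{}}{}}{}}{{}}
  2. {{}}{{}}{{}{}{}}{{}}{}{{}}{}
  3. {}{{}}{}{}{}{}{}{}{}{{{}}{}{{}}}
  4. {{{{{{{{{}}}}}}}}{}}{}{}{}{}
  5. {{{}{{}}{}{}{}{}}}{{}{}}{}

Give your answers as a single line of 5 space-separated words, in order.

String 1 '{}{{}}{{{}{{}}{}}{}}{{}}': depth seq [1 0 1 2 1 0 1 2 3 2 3 4 3 2 3 2 1 2 1 0 1 2 1 0]
  -> pairs=12 depth=4 groups=4 -> no
String 2 '{{}}{{}}{{}{}{}}{{}}{}{{}}{}': depth seq [1 2 1 0 1 2 1 0 1 2 1 2 1 2 1 0 1 2 1 0 1 0 1 2 1 0 1 0]
  -> pairs=14 depth=2 groups=7 -> no
String 3 '{}{{}}{}{}{}{}{}{}{}{{{}}{}{{}}}': depth seq [1 0 1 2 1 0 1 0 1 0 1 0 1 0 1 0 1 0 1 0 1 2 3 2 1 2 1 2 3 2 1 0]
  -> pairs=16 depth=3 groups=10 -> no
String 4 '{{{{{{{{{}}}}}}}}{}}{}{}{}{}': depth seq [1 2 3 4 5 6 7 8 9 8 7 6 5 4 3 2 1 2 1 0 1 0 1 0 1 0 1 0]
  -> pairs=14 depth=9 groups=5 -> yes
String 5 '{{{}{{}}{}{}{}{}}}{{}{}}{}': depth seq [1 2 3 2 3 4 3 2 3 2 3 2 3 2 3 2 1 0 1 2 1 2 1 0 1 0]
  -> pairs=13 depth=4 groups=3 -> no

Answer: no no no yes no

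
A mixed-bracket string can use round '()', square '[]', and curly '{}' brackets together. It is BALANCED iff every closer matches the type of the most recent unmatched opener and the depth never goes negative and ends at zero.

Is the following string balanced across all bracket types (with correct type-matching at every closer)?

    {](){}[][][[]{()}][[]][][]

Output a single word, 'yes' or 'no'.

pos 0: push '{'; stack = {
pos 1: saw closer ']' but top of stack is '{' (expected '}') → INVALID
Verdict: type mismatch at position 1: ']' closes '{' → no

Answer: no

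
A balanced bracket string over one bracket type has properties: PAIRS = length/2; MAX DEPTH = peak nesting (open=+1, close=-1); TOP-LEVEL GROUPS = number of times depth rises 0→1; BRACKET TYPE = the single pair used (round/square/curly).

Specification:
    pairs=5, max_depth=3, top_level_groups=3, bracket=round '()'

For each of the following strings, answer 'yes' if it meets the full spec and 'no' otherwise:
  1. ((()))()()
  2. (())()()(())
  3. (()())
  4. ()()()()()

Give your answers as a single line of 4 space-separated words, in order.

Answer: yes no no no

Derivation:
String 1 '((()))()()': depth seq [1 2 3 2 1 0 1 0 1 0]
  -> pairs=5 depth=3 groups=3 -> yes
String 2 '(())()()(())': depth seq [1 2 1 0 1 0 1 0 1 2 1 0]
  -> pairs=6 depth=2 groups=4 -> no
String 3 '(()())': depth seq [1 2 1 2 1 0]
  -> pairs=3 depth=2 groups=1 -> no
String 4 '()()()()()': depth seq [1 0 1 0 1 0 1 0 1 0]
  -> pairs=5 depth=1 groups=5 -> no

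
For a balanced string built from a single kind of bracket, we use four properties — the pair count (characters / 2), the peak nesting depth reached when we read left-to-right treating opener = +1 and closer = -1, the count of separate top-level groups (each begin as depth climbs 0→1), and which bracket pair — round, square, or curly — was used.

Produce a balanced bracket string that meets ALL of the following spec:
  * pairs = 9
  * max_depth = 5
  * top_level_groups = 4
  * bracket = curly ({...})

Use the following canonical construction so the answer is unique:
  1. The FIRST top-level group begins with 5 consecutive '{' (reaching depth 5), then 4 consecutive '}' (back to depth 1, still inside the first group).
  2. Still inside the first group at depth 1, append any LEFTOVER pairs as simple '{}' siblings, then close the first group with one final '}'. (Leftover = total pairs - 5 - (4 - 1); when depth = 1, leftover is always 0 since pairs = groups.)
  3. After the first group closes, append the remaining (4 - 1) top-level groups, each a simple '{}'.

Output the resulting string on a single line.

Answer: {{{{{}}}}{}}{}{}{}

Derivation:
Spec: pairs=9 depth=5 groups=4
Leftover pairs = 9 - 5 - (4-1) = 1
First group: deep chain of depth 5 + 1 sibling pairs
Remaining 3 groups: simple '{}' each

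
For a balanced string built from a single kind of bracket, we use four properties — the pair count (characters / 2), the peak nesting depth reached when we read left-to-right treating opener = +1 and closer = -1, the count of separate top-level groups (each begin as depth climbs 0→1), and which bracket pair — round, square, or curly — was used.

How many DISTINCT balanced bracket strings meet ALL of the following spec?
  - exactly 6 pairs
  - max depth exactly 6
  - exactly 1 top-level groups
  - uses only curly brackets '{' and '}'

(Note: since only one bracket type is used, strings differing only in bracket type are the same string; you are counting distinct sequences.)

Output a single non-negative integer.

Spec: pairs=6 depth=6 groups=1
Count(depth <= 6) = 42
Count(depth <= 5) = 41
Count(depth == 6) = 42 - 41 = 1

Answer: 1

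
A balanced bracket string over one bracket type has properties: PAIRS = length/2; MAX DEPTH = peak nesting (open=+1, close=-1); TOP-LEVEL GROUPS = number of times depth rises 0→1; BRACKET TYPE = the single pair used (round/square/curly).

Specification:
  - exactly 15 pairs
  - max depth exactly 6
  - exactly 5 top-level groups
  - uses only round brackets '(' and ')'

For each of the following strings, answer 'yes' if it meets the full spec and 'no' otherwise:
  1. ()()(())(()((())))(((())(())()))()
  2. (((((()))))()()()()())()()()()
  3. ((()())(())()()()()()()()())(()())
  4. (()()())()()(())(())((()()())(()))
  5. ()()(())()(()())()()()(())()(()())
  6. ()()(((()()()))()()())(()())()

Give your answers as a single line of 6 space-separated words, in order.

Answer: no yes no no no no

Derivation:
String 1 '()()(())(()((())))(((())(())()))()': depth seq [1 0 1 0 1 2 1 0 1 2 1 2 3 4 3 2 1 0 1 2 3 4 3 2 3 4 3 2 3 2 1 0 1 0]
  -> pairs=17 depth=4 groups=6 -> no
String 2 '(((((()))))()()()()())()()()()': depth seq [1 2 3 4 5 6 5 4 3 2 1 2 1 2 1 2 1 2 1 2 1 0 1 0 1 0 1 0 1 0]
  -> pairs=15 depth=6 groups=5 -> yes
String 3 '((()())(())()()()()()()()())(()())': depth seq [1 2 3 2 3 2 1 2 3 2 1 2 1 2 1 2 1 2 1 2 1 2 1 2 1 2 1 0 1 2 1 2 1 0]
  -> pairs=17 depth=3 groups=2 -> no
String 4 '(()()())()()(())(())((()()())(()))': depth seq [1 2 1 2 1 2 1 0 1 0 1 0 1 2 1 0 1 2 1 0 1 2 3 2 3 2 3 2 1 2 3 2 1 0]
  -> pairs=17 depth=3 groups=6 -> no
String 5 '()()(())()(()())()()()(())()(()())': depth seq [1 0 1 0 1 2 1 0 1 0 1 2 1 2 1 0 1 0 1 0 1 0 1 2 1 0 1 0 1 2 1 2 1 0]
  -> pairs=17 depth=2 groups=11 -> no
String 6 '()()(((()()()))()()())(()())()': depth seq [1 0 1 0 1 2 3 4 3 4 3 4 3 2 1 2 1 2 1 2 1 0 1 2 1 2 1 0 1 0]
  -> pairs=15 depth=4 groups=5 -> no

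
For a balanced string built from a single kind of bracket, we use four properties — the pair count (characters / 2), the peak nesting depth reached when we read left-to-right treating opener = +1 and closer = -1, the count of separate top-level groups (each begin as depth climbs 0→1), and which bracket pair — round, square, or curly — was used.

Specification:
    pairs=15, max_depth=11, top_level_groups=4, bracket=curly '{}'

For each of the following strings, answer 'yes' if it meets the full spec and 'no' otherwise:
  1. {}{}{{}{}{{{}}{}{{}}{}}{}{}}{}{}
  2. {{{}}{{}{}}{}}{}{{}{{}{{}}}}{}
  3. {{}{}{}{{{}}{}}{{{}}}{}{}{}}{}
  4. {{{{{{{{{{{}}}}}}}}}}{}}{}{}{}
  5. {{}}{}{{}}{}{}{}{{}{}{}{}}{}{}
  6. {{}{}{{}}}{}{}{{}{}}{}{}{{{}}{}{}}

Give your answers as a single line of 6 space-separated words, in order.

String 1 '{}{}{{}{}{{{}}{}{{}}{}}{}{}}{}{}': depth seq [1 0 1 0 1 2 1 2 1 2 3 4 3 2 3 2 3 4 3 2 3 2 1 2 1 2 1 0 1 0 1 0]
  -> pairs=16 depth=4 groups=5 -> no
String 2 '{{{}}{{}{}}{}}{}{{}{{}{{}}}}{}': depth seq [1 2 3 2 1 2 3 2 3 2 1 2 1 0 1 0 1 2 1 2 3 2 3 4 3 2 1 0 1 0]
  -> pairs=15 depth=4 groups=4 -> no
String 3 '{{}{}{}{{{}}{}}{{{}}}{}{}{}}{}': depth seq [1 2 1 2 1 2 1 2 3 4 3 2 3 2 1 2 3 4 3 2 1 2 1 2 1 2 1 0 1 0]
  -> pairs=15 depth=4 groups=2 -> no
String 4 '{{{{{{{{{{{}}}}}}}}}}{}}{}{}{}': depth seq [1 2 3 4 5 6 7 8 9 10 11 10 9 8 7 6 5 4 3 2 1 2 1 0 1 0 1 0 1 0]
  -> pairs=15 depth=11 groups=4 -> yes
String 5 '{{}}{}{{}}{}{}{}{{}{}{}{}}{}{}': depth seq [1 2 1 0 1 0 1 2 1 0 1 0 1 0 1 0 1 2 1 2 1 2 1 2 1 0 1 0 1 0]
  -> pairs=15 depth=2 groups=9 -> no
String 6 '{{}{}{{}}}{}{}{{}{}}{}{}{{{}}{}{}}': depth seq [1 2 1 2 1 2 3 2 1 0 1 0 1 0 1 2 1 2 1 0 1 0 1 0 1 2 3 2 1 2 1 2 1 0]
  -> pairs=17 depth=3 groups=7 -> no

Answer: no no no yes no no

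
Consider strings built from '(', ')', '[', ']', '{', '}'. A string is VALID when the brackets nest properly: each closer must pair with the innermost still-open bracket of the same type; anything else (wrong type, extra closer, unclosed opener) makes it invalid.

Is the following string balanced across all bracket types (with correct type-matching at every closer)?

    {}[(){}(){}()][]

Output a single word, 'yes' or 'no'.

pos 0: push '{'; stack = {
pos 1: '}' matches '{'; pop; stack = (empty)
pos 2: push '['; stack = [
pos 3: push '('; stack = [(
pos 4: ')' matches '('; pop; stack = [
pos 5: push '{'; stack = [{
pos 6: '}' matches '{'; pop; stack = [
pos 7: push '('; stack = [(
pos 8: ')' matches '('; pop; stack = [
pos 9: push '{'; stack = [{
pos 10: '}' matches '{'; pop; stack = [
pos 11: push '('; stack = [(
pos 12: ')' matches '('; pop; stack = [
pos 13: ']' matches '['; pop; stack = (empty)
pos 14: push '['; stack = [
pos 15: ']' matches '['; pop; stack = (empty)
end: stack empty → VALID
Verdict: properly nested → yes

Answer: yes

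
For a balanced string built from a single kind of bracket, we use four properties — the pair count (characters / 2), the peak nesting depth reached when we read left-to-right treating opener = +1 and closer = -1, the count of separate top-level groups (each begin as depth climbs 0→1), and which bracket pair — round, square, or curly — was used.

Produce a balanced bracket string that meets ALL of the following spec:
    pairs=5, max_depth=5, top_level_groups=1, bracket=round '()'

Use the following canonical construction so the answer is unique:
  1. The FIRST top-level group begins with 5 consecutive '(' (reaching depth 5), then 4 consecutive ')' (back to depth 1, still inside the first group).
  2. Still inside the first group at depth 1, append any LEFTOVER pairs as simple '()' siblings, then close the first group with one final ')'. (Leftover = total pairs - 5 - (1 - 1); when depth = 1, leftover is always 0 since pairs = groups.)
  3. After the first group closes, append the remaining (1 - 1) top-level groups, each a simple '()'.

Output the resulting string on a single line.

Answer: ((((()))))

Derivation:
Spec: pairs=5 depth=5 groups=1
Leftover pairs = 5 - 5 - (1-1) = 0
First group: deep chain of depth 5 + 0 sibling pairs
Remaining 0 groups: simple '()' each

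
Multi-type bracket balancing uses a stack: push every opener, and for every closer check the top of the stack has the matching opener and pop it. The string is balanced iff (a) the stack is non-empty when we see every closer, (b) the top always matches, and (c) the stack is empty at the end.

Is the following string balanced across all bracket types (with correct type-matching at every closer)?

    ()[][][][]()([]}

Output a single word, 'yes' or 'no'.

pos 0: push '('; stack = (
pos 1: ')' matches '('; pop; stack = (empty)
pos 2: push '['; stack = [
pos 3: ']' matches '['; pop; stack = (empty)
pos 4: push '['; stack = [
pos 5: ']' matches '['; pop; stack = (empty)
pos 6: push '['; stack = [
pos 7: ']' matches '['; pop; stack = (empty)
pos 8: push '['; stack = [
pos 9: ']' matches '['; pop; stack = (empty)
pos 10: push '('; stack = (
pos 11: ')' matches '('; pop; stack = (empty)
pos 12: push '('; stack = (
pos 13: push '['; stack = ([
pos 14: ']' matches '['; pop; stack = (
pos 15: saw closer '}' but top of stack is '(' (expected ')') → INVALID
Verdict: type mismatch at position 15: '}' closes '(' → no

Answer: no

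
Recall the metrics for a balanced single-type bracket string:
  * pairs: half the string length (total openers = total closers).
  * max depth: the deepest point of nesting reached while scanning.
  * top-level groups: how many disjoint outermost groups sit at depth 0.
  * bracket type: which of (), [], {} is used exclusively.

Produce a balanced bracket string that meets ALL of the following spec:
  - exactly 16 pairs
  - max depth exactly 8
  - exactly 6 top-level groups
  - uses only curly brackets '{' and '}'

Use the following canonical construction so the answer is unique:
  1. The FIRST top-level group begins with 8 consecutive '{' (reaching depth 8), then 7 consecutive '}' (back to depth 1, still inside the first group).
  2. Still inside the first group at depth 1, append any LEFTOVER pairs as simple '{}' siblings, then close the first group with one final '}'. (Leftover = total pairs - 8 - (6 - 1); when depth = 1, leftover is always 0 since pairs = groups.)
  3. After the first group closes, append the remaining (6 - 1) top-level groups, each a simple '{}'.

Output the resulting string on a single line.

Spec: pairs=16 depth=8 groups=6
Leftover pairs = 16 - 8 - (6-1) = 3
First group: deep chain of depth 8 + 3 sibling pairs
Remaining 5 groups: simple '{}' each

Answer: {{{{{{{{}}}}}}}{}{}{}}{}{}{}{}{}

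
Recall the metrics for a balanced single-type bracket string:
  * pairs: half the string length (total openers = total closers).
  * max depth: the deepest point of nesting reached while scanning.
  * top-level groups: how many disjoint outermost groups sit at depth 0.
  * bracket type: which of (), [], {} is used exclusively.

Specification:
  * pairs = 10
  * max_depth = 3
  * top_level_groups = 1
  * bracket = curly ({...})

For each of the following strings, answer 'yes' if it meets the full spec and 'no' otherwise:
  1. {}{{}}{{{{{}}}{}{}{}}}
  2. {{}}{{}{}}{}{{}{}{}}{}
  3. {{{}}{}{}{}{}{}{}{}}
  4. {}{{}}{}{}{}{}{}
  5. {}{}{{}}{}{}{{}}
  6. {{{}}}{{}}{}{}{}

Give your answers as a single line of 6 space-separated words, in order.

Answer: no no yes no no no

Derivation:
String 1 '{}{{}}{{{{{}}}{}{}{}}}': depth seq [1 0 1 2 1 0 1 2 3 4 5 4 3 2 3 2 3 2 3 2 1 0]
  -> pairs=11 depth=5 groups=3 -> no
String 2 '{{}}{{}{}}{}{{}{}{}}{}': depth seq [1 2 1 0 1 2 1 2 1 0 1 0 1 2 1 2 1 2 1 0 1 0]
  -> pairs=11 depth=2 groups=5 -> no
String 3 '{{{}}{}{}{}{}{}{}{}}': depth seq [1 2 3 2 1 2 1 2 1 2 1 2 1 2 1 2 1 2 1 0]
  -> pairs=10 depth=3 groups=1 -> yes
String 4 '{}{{}}{}{}{}{}{}': depth seq [1 0 1 2 1 0 1 0 1 0 1 0 1 0 1 0]
  -> pairs=8 depth=2 groups=7 -> no
String 5 '{}{}{{}}{}{}{{}}': depth seq [1 0 1 0 1 2 1 0 1 0 1 0 1 2 1 0]
  -> pairs=8 depth=2 groups=6 -> no
String 6 '{{{}}}{{}}{}{}{}': depth seq [1 2 3 2 1 0 1 2 1 0 1 0 1 0 1 0]
  -> pairs=8 depth=3 groups=5 -> no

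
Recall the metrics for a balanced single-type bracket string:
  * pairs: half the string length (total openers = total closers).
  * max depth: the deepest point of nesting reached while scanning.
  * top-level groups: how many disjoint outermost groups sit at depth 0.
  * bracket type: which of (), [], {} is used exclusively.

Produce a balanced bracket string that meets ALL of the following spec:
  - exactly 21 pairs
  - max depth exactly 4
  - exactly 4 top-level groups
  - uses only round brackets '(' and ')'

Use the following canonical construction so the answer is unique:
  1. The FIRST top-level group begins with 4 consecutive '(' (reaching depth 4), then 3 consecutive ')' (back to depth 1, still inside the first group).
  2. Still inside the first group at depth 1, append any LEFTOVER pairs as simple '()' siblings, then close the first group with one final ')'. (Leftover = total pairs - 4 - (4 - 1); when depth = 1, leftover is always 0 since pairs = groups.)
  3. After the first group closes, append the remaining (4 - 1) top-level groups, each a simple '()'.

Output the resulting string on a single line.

Spec: pairs=21 depth=4 groups=4
Leftover pairs = 21 - 4 - (4-1) = 14
First group: deep chain of depth 4 + 14 sibling pairs
Remaining 3 groups: simple '()' each

Answer: (((()))()()()()()()()()()()()()()())()()()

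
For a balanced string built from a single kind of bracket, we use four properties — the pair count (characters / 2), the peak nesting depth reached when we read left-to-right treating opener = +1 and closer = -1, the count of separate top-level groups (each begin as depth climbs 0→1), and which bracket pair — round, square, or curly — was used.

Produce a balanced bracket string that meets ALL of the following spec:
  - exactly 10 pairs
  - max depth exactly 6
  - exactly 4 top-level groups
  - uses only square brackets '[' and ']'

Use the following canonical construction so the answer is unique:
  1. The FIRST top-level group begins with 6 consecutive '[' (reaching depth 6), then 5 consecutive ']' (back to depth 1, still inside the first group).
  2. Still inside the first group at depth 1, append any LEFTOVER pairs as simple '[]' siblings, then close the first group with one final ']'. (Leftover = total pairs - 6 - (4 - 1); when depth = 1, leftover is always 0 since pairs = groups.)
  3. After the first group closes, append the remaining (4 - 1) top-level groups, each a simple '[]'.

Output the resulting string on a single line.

Answer: [[[[[[]]]]][]][][][]

Derivation:
Spec: pairs=10 depth=6 groups=4
Leftover pairs = 10 - 6 - (4-1) = 1
First group: deep chain of depth 6 + 1 sibling pairs
Remaining 3 groups: simple '[]' each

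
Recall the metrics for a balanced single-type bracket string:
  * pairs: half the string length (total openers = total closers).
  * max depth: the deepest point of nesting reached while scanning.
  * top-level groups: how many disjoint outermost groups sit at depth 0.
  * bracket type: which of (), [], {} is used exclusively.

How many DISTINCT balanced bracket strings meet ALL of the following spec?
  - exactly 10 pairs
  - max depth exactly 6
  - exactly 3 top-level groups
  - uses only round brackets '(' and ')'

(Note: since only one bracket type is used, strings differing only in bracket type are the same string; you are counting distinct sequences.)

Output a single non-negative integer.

Spec: pairs=10 depth=6 groups=3
Count(depth <= 6) = 3390
Count(depth <= 5) = 3165
Count(depth == 6) = 3390 - 3165 = 225

Answer: 225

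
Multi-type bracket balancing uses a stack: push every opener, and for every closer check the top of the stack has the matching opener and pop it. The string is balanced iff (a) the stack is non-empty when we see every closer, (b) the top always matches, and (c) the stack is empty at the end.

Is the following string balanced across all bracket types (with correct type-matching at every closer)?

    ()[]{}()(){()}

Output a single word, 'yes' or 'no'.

Answer: yes

Derivation:
pos 0: push '('; stack = (
pos 1: ')' matches '('; pop; stack = (empty)
pos 2: push '['; stack = [
pos 3: ']' matches '['; pop; stack = (empty)
pos 4: push '{'; stack = {
pos 5: '}' matches '{'; pop; stack = (empty)
pos 6: push '('; stack = (
pos 7: ')' matches '('; pop; stack = (empty)
pos 8: push '('; stack = (
pos 9: ')' matches '('; pop; stack = (empty)
pos 10: push '{'; stack = {
pos 11: push '('; stack = {(
pos 12: ')' matches '('; pop; stack = {
pos 13: '}' matches '{'; pop; stack = (empty)
end: stack empty → VALID
Verdict: properly nested → yes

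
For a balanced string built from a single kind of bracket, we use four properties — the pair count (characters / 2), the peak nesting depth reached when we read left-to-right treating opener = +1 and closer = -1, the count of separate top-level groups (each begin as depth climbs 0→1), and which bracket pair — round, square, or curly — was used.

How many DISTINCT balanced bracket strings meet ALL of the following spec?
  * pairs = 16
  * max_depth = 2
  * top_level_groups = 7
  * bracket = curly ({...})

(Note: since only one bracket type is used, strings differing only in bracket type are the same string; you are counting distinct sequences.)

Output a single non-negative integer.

Answer: 5005

Derivation:
Spec: pairs=16 depth=2 groups=7
Count(depth <= 2) = 5005
Count(depth <= 1) = 0
Count(depth == 2) = 5005 - 0 = 5005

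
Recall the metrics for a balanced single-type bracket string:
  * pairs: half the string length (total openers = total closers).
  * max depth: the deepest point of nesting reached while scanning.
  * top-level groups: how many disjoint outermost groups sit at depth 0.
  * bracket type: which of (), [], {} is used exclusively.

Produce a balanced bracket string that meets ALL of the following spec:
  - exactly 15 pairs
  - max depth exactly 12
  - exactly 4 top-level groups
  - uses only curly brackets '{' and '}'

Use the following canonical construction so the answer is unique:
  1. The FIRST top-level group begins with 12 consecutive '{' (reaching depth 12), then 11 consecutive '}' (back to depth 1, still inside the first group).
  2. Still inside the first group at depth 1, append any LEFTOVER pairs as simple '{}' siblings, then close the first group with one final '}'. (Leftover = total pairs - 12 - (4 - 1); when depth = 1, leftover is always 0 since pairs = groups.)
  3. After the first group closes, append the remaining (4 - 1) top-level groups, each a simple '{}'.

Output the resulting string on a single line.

Spec: pairs=15 depth=12 groups=4
Leftover pairs = 15 - 12 - (4-1) = 0
First group: deep chain of depth 12 + 0 sibling pairs
Remaining 3 groups: simple '{}' each

Answer: {{{{{{{{{{{{}}}}}}}}}}}}{}{}{}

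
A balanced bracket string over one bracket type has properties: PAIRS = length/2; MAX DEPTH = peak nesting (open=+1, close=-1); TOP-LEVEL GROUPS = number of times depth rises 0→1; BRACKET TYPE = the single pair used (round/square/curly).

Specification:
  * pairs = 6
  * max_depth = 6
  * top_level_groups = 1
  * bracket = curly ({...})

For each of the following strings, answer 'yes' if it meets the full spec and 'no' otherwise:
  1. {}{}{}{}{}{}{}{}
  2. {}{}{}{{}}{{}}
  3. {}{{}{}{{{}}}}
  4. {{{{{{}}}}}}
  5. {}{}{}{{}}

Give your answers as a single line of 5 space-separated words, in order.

Answer: no no no yes no

Derivation:
String 1 '{}{}{}{}{}{}{}{}': depth seq [1 0 1 0 1 0 1 0 1 0 1 0 1 0 1 0]
  -> pairs=8 depth=1 groups=8 -> no
String 2 '{}{}{}{{}}{{}}': depth seq [1 0 1 0 1 0 1 2 1 0 1 2 1 0]
  -> pairs=7 depth=2 groups=5 -> no
String 3 '{}{{}{}{{{}}}}': depth seq [1 0 1 2 1 2 1 2 3 4 3 2 1 0]
  -> pairs=7 depth=4 groups=2 -> no
String 4 '{{{{{{}}}}}}': depth seq [1 2 3 4 5 6 5 4 3 2 1 0]
  -> pairs=6 depth=6 groups=1 -> yes
String 5 '{}{}{}{{}}': depth seq [1 0 1 0 1 0 1 2 1 0]
  -> pairs=5 depth=2 groups=4 -> no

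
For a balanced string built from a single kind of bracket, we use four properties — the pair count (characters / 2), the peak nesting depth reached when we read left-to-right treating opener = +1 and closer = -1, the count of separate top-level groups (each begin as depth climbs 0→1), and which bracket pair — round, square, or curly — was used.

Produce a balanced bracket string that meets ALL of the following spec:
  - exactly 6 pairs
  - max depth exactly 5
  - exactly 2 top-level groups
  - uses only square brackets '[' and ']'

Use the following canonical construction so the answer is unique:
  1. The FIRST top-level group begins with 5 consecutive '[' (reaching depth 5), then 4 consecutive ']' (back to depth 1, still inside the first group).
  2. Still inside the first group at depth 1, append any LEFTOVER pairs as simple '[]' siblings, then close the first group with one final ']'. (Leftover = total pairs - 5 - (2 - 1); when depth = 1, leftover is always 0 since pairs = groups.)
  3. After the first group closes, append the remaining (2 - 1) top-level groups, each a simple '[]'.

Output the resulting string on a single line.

Spec: pairs=6 depth=5 groups=2
Leftover pairs = 6 - 5 - (2-1) = 0
First group: deep chain of depth 5 + 0 sibling pairs
Remaining 1 groups: simple '[]' each

Answer: [[[[[]]]]][]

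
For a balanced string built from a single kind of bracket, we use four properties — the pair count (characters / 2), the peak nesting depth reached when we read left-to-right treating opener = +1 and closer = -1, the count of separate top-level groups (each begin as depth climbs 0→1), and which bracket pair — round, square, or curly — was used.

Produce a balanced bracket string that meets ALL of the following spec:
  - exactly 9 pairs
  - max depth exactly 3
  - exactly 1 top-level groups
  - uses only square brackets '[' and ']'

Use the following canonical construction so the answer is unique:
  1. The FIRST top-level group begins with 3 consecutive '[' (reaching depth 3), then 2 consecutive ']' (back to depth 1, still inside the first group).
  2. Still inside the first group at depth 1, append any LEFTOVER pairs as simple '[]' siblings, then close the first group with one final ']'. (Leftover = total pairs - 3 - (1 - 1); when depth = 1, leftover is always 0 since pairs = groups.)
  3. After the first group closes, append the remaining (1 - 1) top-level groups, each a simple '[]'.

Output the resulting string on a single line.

Spec: pairs=9 depth=3 groups=1
Leftover pairs = 9 - 3 - (1-1) = 6
First group: deep chain of depth 3 + 6 sibling pairs
Remaining 0 groups: simple '[]' each

Answer: [[[]][][][][][][]]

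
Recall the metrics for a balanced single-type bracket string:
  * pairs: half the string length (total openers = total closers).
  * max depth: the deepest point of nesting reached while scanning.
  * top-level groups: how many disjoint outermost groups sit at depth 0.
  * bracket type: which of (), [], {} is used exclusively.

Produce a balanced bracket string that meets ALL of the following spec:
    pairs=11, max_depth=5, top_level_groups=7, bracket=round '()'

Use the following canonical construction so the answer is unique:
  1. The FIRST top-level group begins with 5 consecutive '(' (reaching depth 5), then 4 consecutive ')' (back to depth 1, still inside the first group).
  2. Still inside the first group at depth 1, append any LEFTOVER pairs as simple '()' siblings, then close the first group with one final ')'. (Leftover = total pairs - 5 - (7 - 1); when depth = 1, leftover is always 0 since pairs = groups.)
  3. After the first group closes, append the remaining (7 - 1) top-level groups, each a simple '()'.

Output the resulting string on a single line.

Spec: pairs=11 depth=5 groups=7
Leftover pairs = 11 - 5 - (7-1) = 0
First group: deep chain of depth 5 + 0 sibling pairs
Remaining 6 groups: simple '()' each

Answer: ((((()))))()()()()()()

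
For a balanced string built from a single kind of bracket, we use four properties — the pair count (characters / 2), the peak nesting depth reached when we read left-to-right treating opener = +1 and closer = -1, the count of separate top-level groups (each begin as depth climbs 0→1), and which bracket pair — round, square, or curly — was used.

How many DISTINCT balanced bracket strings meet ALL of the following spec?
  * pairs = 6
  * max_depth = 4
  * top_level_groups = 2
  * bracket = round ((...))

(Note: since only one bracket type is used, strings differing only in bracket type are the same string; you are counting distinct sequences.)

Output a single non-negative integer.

Spec: pairs=6 depth=4 groups=2
Count(depth <= 4) = 40
Count(depth <= 3) = 28
Count(depth == 4) = 40 - 28 = 12

Answer: 12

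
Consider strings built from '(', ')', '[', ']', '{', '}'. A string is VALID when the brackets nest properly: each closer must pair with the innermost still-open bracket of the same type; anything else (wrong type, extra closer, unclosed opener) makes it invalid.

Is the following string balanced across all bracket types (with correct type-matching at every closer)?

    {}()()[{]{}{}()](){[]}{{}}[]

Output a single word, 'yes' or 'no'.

Answer: no

Derivation:
pos 0: push '{'; stack = {
pos 1: '}' matches '{'; pop; stack = (empty)
pos 2: push '('; stack = (
pos 3: ')' matches '('; pop; stack = (empty)
pos 4: push '('; stack = (
pos 5: ')' matches '('; pop; stack = (empty)
pos 6: push '['; stack = [
pos 7: push '{'; stack = [{
pos 8: saw closer ']' but top of stack is '{' (expected '}') → INVALID
Verdict: type mismatch at position 8: ']' closes '{' → no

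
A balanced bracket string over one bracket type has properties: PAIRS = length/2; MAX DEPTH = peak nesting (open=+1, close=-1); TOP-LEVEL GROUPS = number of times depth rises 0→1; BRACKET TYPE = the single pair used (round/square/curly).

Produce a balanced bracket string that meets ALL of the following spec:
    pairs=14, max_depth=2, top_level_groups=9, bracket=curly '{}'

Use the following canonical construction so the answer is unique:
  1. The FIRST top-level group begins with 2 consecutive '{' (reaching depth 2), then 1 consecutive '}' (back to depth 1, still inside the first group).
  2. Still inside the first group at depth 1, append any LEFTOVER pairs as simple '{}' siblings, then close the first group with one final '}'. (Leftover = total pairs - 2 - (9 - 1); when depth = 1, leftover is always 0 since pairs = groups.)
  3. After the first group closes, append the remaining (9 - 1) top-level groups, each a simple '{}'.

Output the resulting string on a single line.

Answer: {{}{}{}{}{}}{}{}{}{}{}{}{}{}

Derivation:
Spec: pairs=14 depth=2 groups=9
Leftover pairs = 14 - 2 - (9-1) = 4
First group: deep chain of depth 2 + 4 sibling pairs
Remaining 8 groups: simple '{}' each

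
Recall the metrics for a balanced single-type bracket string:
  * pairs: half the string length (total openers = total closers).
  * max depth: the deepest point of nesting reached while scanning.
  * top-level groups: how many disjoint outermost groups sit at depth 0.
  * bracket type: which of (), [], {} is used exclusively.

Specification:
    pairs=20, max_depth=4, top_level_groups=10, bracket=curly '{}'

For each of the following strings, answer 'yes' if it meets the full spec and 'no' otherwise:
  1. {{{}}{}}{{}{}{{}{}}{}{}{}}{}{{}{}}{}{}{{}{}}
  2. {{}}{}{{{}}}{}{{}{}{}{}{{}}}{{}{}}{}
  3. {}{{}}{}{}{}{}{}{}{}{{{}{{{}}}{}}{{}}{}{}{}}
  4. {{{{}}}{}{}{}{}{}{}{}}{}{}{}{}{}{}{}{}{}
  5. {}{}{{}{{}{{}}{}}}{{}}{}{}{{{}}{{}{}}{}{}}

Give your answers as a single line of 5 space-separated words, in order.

Answer: no no no yes no

Derivation:
String 1 '{{{}}{}}{{}{}{{}{}}{}{}{}}{}{{}{}}{}{}{{}{}}': depth seq [1 2 3 2 1 2 1 0 1 2 1 2 1 2 3 2 3 2 1 2 1 2 1 2 1 0 1 0 1 2 1 2 1 0 1 0 1 0 1 2 1 2 1 0]
  -> pairs=22 depth=3 groups=7 -> no
String 2 '{{}}{}{{{}}}{}{{}{}{}{}{{}}}{{}{}}{}': depth seq [1 2 1 0 1 0 1 2 3 2 1 0 1 0 1 2 1 2 1 2 1 2 1 2 3 2 1 0 1 2 1 2 1 0 1 0]
  -> pairs=18 depth=3 groups=7 -> no
String 3 '{}{{}}{}{}{}{}{}{}{}{{{}{{{}}}{}}{{}}{}{}{}}': depth seq [1 0 1 2 1 0 1 0 1 0 1 0 1 0 1 0 1 0 1 0 1 2 3 2 3 4 5 4 3 2 3 2 1 2 3 2 1 2 1 2 1 2 1 0]
  -> pairs=22 depth=5 groups=10 -> no
String 4 '{{{{}}}{}{}{}{}{}{}{}}{}{}{}{}{}{}{}{}{}': depth seq [1 2 3 4 3 2 1 2 1 2 1 2 1 2 1 2 1 2 1 2 1 0 1 0 1 0 1 0 1 0 1 0 1 0 1 0 1 0 1 0]
  -> pairs=20 depth=4 groups=10 -> yes
String 5 '{}{}{{}{{}{{}}{}}}{{}}{}{}{{{}}{{}{}}{}{}}': depth seq [1 0 1 0 1 2 1 2 3 2 3 4 3 2 3 2 1 0 1 2 1 0 1 0 1 0 1 2 3 2 1 2 3 2 3 2 1 2 1 2 1 0]
  -> pairs=21 depth=4 groups=7 -> no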